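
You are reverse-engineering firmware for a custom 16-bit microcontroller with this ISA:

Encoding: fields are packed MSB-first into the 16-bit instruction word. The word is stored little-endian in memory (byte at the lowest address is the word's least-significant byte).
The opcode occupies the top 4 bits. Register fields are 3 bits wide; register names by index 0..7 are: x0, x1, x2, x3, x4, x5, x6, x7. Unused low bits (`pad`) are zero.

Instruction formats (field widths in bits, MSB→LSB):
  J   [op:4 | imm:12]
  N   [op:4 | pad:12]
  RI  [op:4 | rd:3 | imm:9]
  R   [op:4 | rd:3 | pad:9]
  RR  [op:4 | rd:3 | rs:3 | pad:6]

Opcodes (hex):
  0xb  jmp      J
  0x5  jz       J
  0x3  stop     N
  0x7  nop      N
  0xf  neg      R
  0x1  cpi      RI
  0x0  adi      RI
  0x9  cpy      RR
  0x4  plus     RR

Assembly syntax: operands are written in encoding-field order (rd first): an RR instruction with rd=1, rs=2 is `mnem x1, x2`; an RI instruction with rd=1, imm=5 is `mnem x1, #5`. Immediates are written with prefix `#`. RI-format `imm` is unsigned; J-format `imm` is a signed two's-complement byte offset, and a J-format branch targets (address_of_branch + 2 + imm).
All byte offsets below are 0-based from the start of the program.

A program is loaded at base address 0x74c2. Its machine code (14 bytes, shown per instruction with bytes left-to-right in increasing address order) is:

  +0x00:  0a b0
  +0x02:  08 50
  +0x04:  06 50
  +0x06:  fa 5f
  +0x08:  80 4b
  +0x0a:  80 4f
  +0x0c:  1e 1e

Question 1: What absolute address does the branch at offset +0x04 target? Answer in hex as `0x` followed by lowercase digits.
+0x04: 06 50 ⇒ word 0x5006 (little)
  top 4b → 0x5 → jz [J]
  [11:0] imm=6 = #6
  target = base 0x74c2 + off 0x04 + 2 + imm 6 = 0x74ce

0x74ce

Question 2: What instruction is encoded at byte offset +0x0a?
@+0a  little-endian(80 4f) = 0x4f80
  top 4b → 0x4 → plus [RR]
  rd: (w>>9)&0x7=0x7 → x7
  rs: (w>>6)&0x7=0x6 → x6

plus x7, x6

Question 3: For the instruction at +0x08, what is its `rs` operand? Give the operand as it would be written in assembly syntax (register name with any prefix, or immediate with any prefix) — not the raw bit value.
x6

+0x08: 80 4b ⇒ word 0x4b80 (little)
  top 4b → 0x4 → plus [RR]
  rd@[11:9]=0x5 ⇒ x5
  rs@[8:6]=0x6 ⇒ x6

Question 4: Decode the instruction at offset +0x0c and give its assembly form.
cpi x7, #30

@+0c  little-endian(1e 1e) = 0x1e1e
  top 4b → 0x1 → cpi [RI]
  rd@[11:9]=0x7 ⇒ x7
  imm@[8:0]=0x1e ⇒ #30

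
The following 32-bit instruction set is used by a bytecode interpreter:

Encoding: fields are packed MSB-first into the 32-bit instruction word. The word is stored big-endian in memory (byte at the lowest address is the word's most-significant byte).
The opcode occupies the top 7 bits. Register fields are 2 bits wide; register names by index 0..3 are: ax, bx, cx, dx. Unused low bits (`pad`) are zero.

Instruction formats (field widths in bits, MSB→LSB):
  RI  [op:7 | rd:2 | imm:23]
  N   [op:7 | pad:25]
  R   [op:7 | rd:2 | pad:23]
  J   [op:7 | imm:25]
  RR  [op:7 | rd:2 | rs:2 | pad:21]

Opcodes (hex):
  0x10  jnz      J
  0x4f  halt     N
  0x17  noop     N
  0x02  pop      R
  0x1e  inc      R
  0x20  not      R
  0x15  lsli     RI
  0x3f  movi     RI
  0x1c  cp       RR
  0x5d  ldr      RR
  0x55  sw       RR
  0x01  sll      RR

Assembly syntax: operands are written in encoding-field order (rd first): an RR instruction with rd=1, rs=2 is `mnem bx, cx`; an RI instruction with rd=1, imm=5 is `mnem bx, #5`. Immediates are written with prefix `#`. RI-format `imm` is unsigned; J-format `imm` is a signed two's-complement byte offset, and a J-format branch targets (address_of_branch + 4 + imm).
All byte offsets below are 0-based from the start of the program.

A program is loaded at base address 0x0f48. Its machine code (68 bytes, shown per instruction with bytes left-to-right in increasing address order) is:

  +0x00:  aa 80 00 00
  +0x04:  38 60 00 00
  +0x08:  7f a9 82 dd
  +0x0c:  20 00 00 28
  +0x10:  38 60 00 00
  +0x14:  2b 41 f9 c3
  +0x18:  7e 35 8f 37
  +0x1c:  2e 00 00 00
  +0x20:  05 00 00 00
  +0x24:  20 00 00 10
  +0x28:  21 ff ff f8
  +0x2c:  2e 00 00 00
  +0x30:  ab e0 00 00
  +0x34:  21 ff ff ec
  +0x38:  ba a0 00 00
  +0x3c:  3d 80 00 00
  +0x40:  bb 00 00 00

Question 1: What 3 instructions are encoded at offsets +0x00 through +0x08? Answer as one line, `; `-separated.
sw bx, ax; cp ax, dx; movi dx, #2720477

off 0x00: read aa 80 00 00 as big → 0xaa800000
  opcode bits[31:25]=0x55: sw/RR
  [24:23] rd=1 = bx
  [22:21] rs=0 = ax
off 0x04: read 38 60 00 00 as big → 0x38600000
  opcode bits[31:25]=0x1c: cp/RR
  [24:23] rd=0 = ax
  [22:21] rs=3 = dx
off 0x08: read 7f a9 82 dd as big → 0x7fa982dd
  opcode bits[31:25]=0x3f: movi/RI
  [24:23] rd=3 = dx
  [22:0] imm=2720477 = #2720477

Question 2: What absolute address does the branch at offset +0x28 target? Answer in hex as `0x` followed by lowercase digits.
0x0f6c

@+28  big-endian(21 ff ff f8) = 0x21fffff8
  op=0x21fffff8>>25=0x10 ⇒ jnz (J)
  imm@[24:0]=0x1fffff8 (s25→-8) ⇒ #-8
  target = base 0x0f48 + off 0x28 + 4 + imm -8 = 0x0f6c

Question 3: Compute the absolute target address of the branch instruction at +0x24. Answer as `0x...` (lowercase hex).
0x0f80

@+24  big-endian(20 00 00 10) = 0x20000010
  opcode bits[31:25]=0x10: jnz/J
  imm: (w>>0)&0x1ffffff=0x10 → #16
  target = base 0x0f48 + off 0x24 + 4 + imm 16 = 0x0f80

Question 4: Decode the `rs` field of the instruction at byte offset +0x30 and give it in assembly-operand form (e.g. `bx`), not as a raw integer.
dx

[30] ab e0 00 00 → 0xabe00000
  op=0xabe00000>>25=0x55 ⇒ sw (RR)
  rd@[24:23]=0x3 ⇒ dx
  rs@[22:21]=0x3 ⇒ dx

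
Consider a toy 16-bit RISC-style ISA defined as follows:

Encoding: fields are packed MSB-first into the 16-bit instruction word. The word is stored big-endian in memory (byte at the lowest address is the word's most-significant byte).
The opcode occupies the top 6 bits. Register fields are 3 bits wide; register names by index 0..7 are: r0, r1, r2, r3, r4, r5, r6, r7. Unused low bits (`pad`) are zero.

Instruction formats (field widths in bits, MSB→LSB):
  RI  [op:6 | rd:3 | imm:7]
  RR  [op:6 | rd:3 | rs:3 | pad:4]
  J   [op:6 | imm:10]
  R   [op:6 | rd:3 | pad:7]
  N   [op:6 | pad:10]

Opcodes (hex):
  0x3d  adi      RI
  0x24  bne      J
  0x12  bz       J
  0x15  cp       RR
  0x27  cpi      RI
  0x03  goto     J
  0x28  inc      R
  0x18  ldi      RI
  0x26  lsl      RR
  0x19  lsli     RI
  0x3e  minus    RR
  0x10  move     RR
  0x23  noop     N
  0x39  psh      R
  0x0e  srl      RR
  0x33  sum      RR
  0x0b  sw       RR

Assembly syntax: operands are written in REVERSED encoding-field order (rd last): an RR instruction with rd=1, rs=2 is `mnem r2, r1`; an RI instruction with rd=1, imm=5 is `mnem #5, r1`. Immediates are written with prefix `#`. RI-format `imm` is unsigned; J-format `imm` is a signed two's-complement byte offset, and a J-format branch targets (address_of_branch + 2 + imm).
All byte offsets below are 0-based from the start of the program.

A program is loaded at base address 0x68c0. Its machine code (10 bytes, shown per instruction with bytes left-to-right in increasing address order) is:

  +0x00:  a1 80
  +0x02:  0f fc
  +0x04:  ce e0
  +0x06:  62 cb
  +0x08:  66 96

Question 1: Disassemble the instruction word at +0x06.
@+06  big-endian(62 cb) = 0x62cb
  top 6b → 0x18 → ldi [RI]
  rd: (w>>7)&0x7=0x5 → r5
  imm: (w>>0)&0x7f=0x4b → #75

ldi #75, r5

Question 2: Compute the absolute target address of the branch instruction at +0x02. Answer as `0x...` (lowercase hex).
0x68c0

+0x02: 0f fc ⇒ word 0x0ffc (big)
  top 6b → 0x3 → goto [J]
  imm: (w>>0)&0x3ff=0x3fc (s10→-4) → #-4
  target = base 0x68c0 + off 0x02 + 2 + imm -4 = 0x68c0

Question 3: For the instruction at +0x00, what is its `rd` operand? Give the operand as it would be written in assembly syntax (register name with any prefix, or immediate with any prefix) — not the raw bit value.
r3

off 0x00: read a1 80 as big → 0xa180
  opcode bits[15:10]=0x28: inc/R
  [9:7] rd=3 = r3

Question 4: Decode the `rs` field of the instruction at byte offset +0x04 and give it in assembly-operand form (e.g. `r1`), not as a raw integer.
@+04  big-endian(ce e0) = 0xcee0
  op=0xcee0>>10=0x33 ⇒ sum (RR)
  rd: (w>>7)&0x7=0x5 → r5
  rs: (w>>4)&0x7=0x6 → r6

r6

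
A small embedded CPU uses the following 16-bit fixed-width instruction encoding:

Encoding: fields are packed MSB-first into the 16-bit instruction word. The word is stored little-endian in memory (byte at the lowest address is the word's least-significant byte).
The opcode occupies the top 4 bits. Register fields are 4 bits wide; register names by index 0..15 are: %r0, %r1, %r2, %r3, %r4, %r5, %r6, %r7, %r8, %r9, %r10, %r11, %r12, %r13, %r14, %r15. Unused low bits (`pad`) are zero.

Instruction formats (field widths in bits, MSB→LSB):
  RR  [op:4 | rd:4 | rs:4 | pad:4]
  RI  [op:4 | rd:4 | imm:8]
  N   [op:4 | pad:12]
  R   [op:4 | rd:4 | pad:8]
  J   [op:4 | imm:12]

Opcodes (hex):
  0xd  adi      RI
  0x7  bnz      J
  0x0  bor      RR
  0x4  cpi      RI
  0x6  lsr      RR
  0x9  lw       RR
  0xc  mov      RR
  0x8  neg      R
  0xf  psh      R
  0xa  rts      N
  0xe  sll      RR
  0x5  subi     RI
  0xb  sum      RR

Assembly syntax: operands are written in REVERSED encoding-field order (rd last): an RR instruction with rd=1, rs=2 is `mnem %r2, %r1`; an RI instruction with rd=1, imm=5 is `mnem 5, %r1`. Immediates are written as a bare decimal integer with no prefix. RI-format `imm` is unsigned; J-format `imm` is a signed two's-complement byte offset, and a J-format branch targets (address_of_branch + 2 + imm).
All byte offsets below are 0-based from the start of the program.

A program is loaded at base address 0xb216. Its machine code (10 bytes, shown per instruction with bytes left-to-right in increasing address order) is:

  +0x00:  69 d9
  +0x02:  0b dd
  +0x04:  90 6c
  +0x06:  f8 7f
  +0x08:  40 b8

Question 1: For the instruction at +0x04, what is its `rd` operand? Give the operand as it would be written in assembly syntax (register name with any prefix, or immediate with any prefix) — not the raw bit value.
+0x04: 90 6c ⇒ word 0x6c90 (little)
  opcode bits[15:12]=0x6: lsr/RR
  [11:8] rd=12 = %r12
  [7:4] rs=9 = %r9

%r12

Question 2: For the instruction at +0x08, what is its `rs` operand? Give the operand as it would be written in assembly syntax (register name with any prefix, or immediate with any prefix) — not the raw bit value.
%r4

off 0x08: read 40 b8 as little → 0xb840
  op=0xb840>>12=0xb ⇒ sum (RR)
  rd@[11:8]=0x8 ⇒ %r8
  rs@[7:4]=0x4 ⇒ %r4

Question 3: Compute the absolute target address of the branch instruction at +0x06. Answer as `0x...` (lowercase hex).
0xb216

@+06  little-endian(f8 7f) = 0x7ff8
  top 4b → 0x7 → bnz [J]
  imm: (w>>0)&0xfff=0xff8 (s12→-8) → -8
  target = base 0xb216 + off 0x06 + 2 + imm -8 = 0xb216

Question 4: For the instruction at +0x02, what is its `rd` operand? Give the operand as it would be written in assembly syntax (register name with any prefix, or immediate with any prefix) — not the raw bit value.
+0x02: 0b dd ⇒ word 0xdd0b (little)
  opcode bits[15:12]=0xd: adi/RI
  [11:8] rd=13 = %r13
  [7:0] imm=11 = 11

%r13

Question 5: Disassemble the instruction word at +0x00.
adi 105, %r9

[00] 69 d9 → 0xd969
  top 4b → 0xd → adi [RI]
  [11:8] rd=9 = %r9
  [7:0] imm=105 = 105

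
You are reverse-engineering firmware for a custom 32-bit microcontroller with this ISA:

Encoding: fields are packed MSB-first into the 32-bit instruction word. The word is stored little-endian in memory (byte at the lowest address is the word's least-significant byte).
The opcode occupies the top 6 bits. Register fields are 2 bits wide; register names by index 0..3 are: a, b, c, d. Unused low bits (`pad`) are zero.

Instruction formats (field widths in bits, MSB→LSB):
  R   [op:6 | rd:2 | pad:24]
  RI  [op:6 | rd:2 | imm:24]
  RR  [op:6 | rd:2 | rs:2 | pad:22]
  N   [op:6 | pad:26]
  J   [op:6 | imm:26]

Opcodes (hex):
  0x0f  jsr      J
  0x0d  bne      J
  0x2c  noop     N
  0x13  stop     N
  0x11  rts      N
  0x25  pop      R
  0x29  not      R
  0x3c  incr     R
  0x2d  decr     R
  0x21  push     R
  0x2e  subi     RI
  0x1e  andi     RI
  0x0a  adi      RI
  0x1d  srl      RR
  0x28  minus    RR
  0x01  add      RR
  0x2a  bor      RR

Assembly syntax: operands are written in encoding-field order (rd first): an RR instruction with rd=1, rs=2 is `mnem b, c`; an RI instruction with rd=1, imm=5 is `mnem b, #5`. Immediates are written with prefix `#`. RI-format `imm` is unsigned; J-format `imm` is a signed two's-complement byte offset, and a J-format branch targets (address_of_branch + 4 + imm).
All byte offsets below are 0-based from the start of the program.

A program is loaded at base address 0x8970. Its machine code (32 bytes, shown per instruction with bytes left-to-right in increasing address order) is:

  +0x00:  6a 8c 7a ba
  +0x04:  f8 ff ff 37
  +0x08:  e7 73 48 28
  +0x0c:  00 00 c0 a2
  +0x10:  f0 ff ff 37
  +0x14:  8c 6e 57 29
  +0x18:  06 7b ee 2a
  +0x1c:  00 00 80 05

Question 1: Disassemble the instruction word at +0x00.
[00] 6a 8c 7a ba → 0xba7a8c6a
  opcode bits[31:26]=0x2e: subi/RI
  [25:24] rd=2 = c
  [23:0] imm=8031338 = #8031338

subi c, #8031338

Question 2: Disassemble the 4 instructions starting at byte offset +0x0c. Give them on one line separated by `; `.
off 0x0c: read 00 00 c0 a2 as little → 0xa2c00000
  top 6b → 0x28 → minus [RR]
  [25:24] rd=2 = c
  [23:22] rs=3 = d
off 0x10: read f0 ff ff 37 as little → 0x37fffff0
  top 6b → 0xd → bne [J]
  [25:0] imm=67108848 (s26→-16) = #-16
off 0x14: read 8c 6e 57 29 as little → 0x29576e8c
  top 6b → 0xa → adi [RI]
  [25:24] rd=1 = b
  [23:0] imm=5729932 = #5729932
off 0x18: read 06 7b ee 2a as little → 0x2aee7b06
  top 6b → 0xa → adi [RI]
  [25:24] rd=2 = c
  [23:0] imm=15629062 = #15629062

minus c, d; bne #-16; adi b, #5729932; adi c, #15629062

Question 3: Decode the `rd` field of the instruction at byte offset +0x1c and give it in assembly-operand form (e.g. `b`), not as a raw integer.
b

+0x1c: 00 00 80 05 ⇒ word 0x05800000 (little)
  op=0x05800000>>26=0x1 ⇒ add (RR)
  rd: (w>>24)&0x3=0x1 → b
  rs: (w>>22)&0x3=0x2 → c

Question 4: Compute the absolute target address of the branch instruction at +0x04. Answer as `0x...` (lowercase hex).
0x8970

[04] f8 ff ff 37 → 0x37fffff8
  op=0x37fffff8>>26=0xd ⇒ bne (J)
  imm@[25:0]=0x3fffff8 (s26→-8) ⇒ #-8
  target = base 0x8970 + off 0x04 + 4 + imm -8 = 0x8970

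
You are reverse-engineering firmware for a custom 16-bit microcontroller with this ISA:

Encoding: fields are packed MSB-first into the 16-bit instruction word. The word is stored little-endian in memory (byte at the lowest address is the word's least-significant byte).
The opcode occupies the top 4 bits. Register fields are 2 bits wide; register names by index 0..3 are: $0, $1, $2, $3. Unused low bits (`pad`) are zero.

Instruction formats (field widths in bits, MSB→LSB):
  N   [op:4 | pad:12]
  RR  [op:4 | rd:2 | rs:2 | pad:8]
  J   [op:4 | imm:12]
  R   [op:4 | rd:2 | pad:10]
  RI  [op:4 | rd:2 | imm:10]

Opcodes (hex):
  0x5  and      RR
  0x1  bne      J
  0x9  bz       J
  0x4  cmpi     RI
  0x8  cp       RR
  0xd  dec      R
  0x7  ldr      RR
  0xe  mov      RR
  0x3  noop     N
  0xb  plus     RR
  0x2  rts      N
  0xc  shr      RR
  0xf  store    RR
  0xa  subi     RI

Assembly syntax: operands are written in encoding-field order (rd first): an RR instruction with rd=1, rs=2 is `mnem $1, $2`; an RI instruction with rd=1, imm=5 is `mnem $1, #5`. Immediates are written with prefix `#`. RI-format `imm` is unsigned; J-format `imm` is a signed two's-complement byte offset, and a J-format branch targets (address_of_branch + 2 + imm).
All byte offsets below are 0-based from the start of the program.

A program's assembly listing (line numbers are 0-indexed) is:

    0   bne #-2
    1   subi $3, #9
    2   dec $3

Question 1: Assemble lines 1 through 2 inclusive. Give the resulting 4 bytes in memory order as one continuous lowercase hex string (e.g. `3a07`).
09ac00dc

1. subi fields op=0xa:4|rd=3:2|imm=9:10 → word ac09h → 09 ac
2. dec fields op=0xd:4|rd=3:2|pad=0:10 → word dc00h → 00 dc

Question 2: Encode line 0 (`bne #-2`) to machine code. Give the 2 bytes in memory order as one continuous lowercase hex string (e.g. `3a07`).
0. bne fields op=0x1:4|imm=-2:12 → word 1ffeh → fe 1f

fe1f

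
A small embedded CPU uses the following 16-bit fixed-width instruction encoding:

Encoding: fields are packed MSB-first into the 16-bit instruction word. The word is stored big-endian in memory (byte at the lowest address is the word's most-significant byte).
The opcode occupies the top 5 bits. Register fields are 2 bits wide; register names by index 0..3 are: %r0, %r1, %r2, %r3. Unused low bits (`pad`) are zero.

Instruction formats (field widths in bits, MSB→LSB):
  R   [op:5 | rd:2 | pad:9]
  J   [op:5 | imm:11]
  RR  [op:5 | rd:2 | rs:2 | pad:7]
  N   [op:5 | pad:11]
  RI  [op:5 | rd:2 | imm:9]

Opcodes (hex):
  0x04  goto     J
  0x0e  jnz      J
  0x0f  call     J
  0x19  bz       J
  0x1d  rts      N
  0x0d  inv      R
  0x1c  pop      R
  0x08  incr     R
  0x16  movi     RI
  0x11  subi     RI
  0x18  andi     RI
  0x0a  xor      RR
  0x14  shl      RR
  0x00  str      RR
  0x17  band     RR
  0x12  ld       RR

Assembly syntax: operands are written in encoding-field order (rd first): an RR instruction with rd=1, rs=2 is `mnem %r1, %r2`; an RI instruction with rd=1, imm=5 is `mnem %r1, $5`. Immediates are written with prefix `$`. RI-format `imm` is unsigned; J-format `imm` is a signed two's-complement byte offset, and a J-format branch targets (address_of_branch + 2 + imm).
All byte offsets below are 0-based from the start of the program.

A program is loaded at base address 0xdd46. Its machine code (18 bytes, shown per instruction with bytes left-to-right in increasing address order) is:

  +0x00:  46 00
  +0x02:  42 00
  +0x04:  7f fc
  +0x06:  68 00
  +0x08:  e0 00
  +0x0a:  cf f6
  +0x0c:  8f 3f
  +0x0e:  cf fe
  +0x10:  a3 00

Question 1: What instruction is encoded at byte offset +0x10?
shl %r1, %r2

[10] a3 00 → 0xa300
  op=0xa300>>11=0x14 ⇒ shl (RR)
  [10:9] rd=1 = %r1
  [8:7] rs=2 = %r2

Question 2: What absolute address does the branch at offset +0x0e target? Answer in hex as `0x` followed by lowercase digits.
0xdd54

[0e] cf fe → 0xcffe
  top 5b → 0x19 → bz [J]
  imm@[10:0]=0x7fe (s11→-2) ⇒ $-2
  target = base 0xdd46 + off 0x0e + 2 + imm -2 = 0xdd54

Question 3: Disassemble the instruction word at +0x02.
[02] 42 00 → 0x4200
  opcode bits[15:11]=0x8: incr/R
  [10:9] rd=1 = %r1

incr %r1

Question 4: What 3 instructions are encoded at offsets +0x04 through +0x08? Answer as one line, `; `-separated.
off 0x04: read 7f fc as big → 0x7ffc
  opcode bits[15:11]=0xf: call/J
  imm: (w>>0)&0x7ff=0x7fc (s11→-4) → $-4
off 0x06: read 68 00 as big → 0x6800
  opcode bits[15:11]=0xd: inv/R
  rd: (w>>9)&0x3=0x0 → %r0
off 0x08: read e0 00 as big → 0xe000
  opcode bits[15:11]=0x1c: pop/R
  rd: (w>>9)&0x3=0x0 → %r0

call $-4; inv %r0; pop %r0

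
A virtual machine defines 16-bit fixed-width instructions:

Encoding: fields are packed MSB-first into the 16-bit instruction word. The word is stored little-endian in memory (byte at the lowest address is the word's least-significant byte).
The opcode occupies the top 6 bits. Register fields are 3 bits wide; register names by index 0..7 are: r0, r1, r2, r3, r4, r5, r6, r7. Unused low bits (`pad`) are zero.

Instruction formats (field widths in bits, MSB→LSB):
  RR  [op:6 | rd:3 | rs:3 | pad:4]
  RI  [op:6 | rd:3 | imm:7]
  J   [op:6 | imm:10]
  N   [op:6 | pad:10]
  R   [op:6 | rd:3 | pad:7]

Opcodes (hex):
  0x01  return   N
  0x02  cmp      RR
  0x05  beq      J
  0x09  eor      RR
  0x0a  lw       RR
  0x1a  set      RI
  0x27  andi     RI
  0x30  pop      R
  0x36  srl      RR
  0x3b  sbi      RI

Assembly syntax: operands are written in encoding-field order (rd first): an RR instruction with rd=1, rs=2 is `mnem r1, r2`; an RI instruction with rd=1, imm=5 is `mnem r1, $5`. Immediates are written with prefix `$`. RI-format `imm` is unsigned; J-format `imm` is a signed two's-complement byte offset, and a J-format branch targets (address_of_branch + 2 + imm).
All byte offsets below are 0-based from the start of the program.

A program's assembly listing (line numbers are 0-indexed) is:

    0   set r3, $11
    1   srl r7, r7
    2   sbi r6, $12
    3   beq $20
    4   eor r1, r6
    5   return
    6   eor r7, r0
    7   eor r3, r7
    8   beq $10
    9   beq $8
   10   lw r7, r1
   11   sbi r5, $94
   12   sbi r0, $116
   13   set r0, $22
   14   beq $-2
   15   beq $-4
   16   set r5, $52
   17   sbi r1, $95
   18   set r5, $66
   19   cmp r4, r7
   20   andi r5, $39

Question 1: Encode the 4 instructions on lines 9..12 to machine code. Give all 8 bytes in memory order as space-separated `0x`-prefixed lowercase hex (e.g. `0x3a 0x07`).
0x08 0x14 0x90 0x2b 0xde 0xee 0x74 0xec

line 9 (beq): pack op=0x5:6|imm=8:10 = 0x1408; little→ 08 14
line 10 (lw): pack op=0xa:6|rd=7:3|rs=1:3|pad=0:4 = 0x2b90; little→ 90 2b
line 11 (sbi): pack op=0x3b:6|rd=5:3|imm=94:7 = 0xeede; little→ de ee
line 12 (sbi): pack op=0x3b:6|rd=0:3|imm=116:7 = 0xec74; little→ 74 ec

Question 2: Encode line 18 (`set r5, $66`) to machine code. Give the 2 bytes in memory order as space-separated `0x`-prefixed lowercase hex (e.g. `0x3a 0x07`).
0xc2 0x6a

18. set fields op=0x1a:6|rd=5:3|imm=66:7 → word 6ac2h → c2 6a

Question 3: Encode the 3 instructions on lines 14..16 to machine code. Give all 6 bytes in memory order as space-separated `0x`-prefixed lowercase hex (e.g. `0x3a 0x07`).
0xfe 0x17 0xfc 0x17 0xb4 0x6a

14. beq fields op=0x5:6|imm=-2:10 → word 17feh → fe 17
15. beq fields op=0x5:6|imm=-4:10 → word 17fch → fc 17
16. set fields op=0x1a:6|rd=5:3|imm=52:7 → word 6ab4h → b4 6a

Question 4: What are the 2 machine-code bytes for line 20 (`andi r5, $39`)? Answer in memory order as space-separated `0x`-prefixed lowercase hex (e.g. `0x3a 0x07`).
L20: andi op=0x27:6|rd=5:3|imm=39:7 ⇒ 0x9ea7 ⇒ little a7 9e

0xa7 0x9e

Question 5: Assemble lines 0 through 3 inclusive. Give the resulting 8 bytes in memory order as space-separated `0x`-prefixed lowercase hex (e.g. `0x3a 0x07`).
0x8b 0x69 0xf0 0xdb 0x0c 0xef 0x14 0x14

line 0 (set): pack op=0x1a:6|rd=3:3|imm=11:7 = 0x698b; little→ 8b 69
line 1 (srl): pack op=0x36:6|rd=7:3|rs=7:3|pad=0:4 = 0xdbf0; little→ f0 db
line 2 (sbi): pack op=0x3b:6|rd=6:3|imm=12:7 = 0xef0c; little→ 0c ef
line 3 (beq): pack op=0x5:6|imm=20:10 = 0x1414; little→ 14 14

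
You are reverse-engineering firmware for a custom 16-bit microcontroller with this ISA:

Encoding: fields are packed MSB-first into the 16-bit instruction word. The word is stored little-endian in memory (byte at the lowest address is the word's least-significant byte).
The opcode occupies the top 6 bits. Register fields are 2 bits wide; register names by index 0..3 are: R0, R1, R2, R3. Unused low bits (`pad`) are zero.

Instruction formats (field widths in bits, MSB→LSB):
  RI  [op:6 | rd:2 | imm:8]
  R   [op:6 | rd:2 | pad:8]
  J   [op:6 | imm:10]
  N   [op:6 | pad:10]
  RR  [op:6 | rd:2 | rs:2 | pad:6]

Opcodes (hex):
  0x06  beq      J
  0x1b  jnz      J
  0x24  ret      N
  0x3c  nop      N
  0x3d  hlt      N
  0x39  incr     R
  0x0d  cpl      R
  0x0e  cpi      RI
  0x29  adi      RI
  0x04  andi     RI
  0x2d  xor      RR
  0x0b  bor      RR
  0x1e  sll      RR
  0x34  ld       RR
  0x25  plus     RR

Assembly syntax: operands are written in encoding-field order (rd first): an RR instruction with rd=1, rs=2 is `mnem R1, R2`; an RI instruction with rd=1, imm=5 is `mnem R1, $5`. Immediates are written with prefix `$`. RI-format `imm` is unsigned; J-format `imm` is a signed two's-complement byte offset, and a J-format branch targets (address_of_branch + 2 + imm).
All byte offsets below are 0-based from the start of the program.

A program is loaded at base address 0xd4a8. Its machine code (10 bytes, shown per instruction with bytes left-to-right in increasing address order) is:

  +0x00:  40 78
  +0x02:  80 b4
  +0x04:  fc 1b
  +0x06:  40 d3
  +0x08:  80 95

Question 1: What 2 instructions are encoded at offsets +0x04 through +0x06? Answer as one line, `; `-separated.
beq $-4; ld R3, R1

@+04  little-endian(fc 1b) = 0x1bfc
  opcode bits[15:10]=0x6: beq/J
  imm: (w>>0)&0x3ff=0x3fc (s10→-4) → $-4
@+06  little-endian(40 d3) = 0xd340
  opcode bits[15:10]=0x34: ld/RR
  rd: (w>>8)&0x3=0x3 → R3
  rs: (w>>6)&0x3=0x1 → R1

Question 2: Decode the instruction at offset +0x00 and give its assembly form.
+0x00: 40 78 ⇒ word 0x7840 (little)
  op=0x7840>>10=0x1e ⇒ sll (RR)
  rd@[9:8]=0x0 ⇒ R0
  rs@[7:6]=0x1 ⇒ R1

sll R0, R1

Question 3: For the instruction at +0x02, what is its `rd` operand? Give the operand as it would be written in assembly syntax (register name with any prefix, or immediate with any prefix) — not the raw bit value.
[02] 80 b4 → 0xb480
  opcode bits[15:10]=0x2d: xor/RR
  [9:8] rd=0 = R0
  [7:6] rs=2 = R2

R0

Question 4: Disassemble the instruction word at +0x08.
off 0x08: read 80 95 as little → 0x9580
  opcode bits[15:10]=0x25: plus/RR
  rd: (w>>8)&0x3=0x1 → R1
  rs: (w>>6)&0x3=0x2 → R2

plus R1, R2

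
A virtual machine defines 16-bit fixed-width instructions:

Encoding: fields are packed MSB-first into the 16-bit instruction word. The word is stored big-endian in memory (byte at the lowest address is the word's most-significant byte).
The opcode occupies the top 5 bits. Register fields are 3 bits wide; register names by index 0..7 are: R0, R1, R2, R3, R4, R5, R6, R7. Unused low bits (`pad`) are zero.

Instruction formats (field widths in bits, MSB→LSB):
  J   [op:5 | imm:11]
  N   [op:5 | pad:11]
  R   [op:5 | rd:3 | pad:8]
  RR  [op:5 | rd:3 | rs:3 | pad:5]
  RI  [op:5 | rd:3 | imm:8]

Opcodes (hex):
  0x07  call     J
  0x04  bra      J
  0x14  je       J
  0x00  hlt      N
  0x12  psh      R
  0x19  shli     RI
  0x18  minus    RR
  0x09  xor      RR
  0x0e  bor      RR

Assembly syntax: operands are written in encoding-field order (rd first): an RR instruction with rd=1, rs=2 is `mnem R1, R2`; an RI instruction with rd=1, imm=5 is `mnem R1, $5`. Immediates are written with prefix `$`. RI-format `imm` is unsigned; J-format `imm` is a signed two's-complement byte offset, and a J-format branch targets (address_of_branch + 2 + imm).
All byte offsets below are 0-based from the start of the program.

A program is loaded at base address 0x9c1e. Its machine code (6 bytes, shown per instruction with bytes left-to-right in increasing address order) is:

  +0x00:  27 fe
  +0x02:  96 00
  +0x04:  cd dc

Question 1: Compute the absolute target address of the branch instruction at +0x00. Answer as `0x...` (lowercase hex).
0x9c1e

@+00  big-endian(27 fe) = 0x27fe
  top 5b → 0x4 → bra [J]
  [10:0] imm=2046 (s11→-2) = $-2
  target = base 0x9c1e + off 0x00 + 2 + imm -2 = 0x9c1e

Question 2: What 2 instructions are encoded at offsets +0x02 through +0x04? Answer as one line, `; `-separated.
psh R6; shli R5, $220

@+02  big-endian(96 00) = 0x9600
  opcode bits[15:11]=0x12: psh/R
  [10:8] rd=6 = R6
@+04  big-endian(cd dc) = 0xcddc
  opcode bits[15:11]=0x19: shli/RI
  [10:8] rd=5 = R5
  [7:0] imm=220 = $220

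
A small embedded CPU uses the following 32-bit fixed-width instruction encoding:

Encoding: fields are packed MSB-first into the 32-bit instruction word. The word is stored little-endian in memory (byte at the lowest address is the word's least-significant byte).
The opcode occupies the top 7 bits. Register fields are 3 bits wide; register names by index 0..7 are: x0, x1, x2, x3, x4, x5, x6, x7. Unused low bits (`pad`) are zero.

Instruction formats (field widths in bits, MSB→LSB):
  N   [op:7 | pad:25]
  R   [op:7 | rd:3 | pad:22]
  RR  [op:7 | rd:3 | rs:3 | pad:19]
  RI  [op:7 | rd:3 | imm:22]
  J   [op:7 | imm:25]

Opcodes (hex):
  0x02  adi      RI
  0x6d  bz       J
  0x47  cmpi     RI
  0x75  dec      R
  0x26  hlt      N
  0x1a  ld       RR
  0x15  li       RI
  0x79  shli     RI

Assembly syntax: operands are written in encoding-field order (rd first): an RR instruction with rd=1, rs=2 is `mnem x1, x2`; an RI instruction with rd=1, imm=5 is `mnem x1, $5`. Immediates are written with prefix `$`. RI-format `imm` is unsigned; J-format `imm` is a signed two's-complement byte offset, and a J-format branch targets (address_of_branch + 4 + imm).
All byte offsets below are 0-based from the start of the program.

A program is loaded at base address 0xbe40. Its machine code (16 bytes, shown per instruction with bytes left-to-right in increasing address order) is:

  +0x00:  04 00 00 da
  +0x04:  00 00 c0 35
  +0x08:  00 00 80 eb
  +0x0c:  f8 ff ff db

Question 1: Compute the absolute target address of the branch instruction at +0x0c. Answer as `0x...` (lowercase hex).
+0x0c: f8 ff ff db ⇒ word 0xdbfffff8 (little)
  op=0xdbfffff8>>25=0x6d ⇒ bz (J)
  imm: (w>>0)&0x1ffffff=0x1fffff8 (s25→-8) → $-8
  target = base 0xbe40 + off 0x0c + 4 + imm -8 = 0xbe48

0xbe48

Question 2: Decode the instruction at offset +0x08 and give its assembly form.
+0x08: 00 00 80 eb ⇒ word 0xeb800000 (little)
  top 7b → 0x75 → dec [R]
  [24:22] rd=6 = x6

dec x6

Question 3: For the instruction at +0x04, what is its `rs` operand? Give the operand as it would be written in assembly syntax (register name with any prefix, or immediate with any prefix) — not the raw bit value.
x0

@+04  little-endian(00 00 c0 35) = 0x35c00000
  op=0x35c00000>>25=0x1a ⇒ ld (RR)
  [24:22] rd=7 = x7
  [21:19] rs=0 = x0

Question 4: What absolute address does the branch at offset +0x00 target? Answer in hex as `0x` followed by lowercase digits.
@+00  little-endian(04 00 00 da) = 0xda000004
  opcode bits[31:25]=0x6d: bz/J
  [24:0] imm=4 = $4
  target = base 0xbe40 + off 0x00 + 4 + imm 4 = 0xbe48

0xbe48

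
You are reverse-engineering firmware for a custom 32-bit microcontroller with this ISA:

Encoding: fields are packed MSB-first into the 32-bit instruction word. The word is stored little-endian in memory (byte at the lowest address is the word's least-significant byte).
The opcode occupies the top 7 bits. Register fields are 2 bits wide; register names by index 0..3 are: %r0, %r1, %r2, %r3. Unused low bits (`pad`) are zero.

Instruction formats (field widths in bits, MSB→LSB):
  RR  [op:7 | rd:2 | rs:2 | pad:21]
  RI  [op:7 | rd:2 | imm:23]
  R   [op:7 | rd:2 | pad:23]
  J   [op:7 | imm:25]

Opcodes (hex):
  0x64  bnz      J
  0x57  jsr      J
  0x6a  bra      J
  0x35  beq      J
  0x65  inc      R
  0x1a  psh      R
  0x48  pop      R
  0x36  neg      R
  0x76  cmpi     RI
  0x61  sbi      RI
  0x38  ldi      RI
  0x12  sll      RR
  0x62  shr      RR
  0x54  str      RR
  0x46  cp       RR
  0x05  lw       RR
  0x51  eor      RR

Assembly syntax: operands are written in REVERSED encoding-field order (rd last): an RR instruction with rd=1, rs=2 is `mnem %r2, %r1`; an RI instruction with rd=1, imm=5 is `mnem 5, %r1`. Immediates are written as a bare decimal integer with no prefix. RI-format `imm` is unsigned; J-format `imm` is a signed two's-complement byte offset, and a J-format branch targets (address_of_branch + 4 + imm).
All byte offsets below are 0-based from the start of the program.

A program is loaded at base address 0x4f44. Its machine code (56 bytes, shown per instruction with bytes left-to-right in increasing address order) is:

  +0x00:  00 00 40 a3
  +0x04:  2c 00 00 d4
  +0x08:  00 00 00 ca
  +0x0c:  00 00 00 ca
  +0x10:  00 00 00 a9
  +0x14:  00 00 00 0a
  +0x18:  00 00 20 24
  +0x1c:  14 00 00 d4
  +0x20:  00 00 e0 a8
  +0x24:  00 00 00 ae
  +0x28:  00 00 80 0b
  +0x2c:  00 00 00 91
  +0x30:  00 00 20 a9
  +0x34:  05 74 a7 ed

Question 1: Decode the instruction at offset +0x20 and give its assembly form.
+0x20: 00 00 e0 a8 ⇒ word 0xa8e00000 (little)
  top 7b → 0x54 → str [RR]
  [24:23] rd=1 = %r1
  [22:21] rs=3 = %r3

str %r3, %r1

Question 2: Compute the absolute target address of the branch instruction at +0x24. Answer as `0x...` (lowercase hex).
@+24  little-endian(00 00 00 ae) = 0xae000000
  top 7b → 0x57 → jsr [J]
  imm: (w>>0)&0x1ffffff=0x0 → 0
  target = base 0x4f44 + off 0x24 + 4 + imm 0 = 0x4f6c

0x4f6c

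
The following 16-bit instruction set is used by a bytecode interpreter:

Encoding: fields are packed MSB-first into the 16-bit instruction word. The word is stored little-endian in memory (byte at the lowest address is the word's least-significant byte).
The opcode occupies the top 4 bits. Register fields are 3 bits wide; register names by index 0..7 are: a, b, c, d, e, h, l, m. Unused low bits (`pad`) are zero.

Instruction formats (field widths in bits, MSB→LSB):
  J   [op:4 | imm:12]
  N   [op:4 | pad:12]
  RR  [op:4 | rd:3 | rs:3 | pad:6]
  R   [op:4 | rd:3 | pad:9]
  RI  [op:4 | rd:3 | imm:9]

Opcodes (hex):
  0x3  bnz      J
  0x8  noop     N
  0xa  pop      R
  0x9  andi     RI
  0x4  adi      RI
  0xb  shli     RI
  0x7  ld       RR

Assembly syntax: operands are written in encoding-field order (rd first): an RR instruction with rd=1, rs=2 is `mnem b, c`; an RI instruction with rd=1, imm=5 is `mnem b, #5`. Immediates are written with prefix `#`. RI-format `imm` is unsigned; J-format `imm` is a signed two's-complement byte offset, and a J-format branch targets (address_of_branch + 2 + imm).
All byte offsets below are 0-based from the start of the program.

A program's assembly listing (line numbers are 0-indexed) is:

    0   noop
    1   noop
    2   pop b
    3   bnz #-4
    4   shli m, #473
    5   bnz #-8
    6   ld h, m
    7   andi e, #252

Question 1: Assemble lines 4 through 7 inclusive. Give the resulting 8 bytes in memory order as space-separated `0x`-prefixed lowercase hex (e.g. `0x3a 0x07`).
4. shli fields op=0xb:4|rd=7:3|imm=473:9 → word bfd9h → d9 bf
5. bnz fields op=0x3:4|imm=-8:12 → word 3ff8h → f8 3f
6. ld fields op=0x7:4|rd=5:3|rs=7:3|pad=0:6 → word 7bc0h → c0 7b
7. andi fields op=0x9:4|rd=4:3|imm=252:9 → word 98fch → fc 98

0xd9 0xbf 0xf8 0x3f 0xc0 0x7b 0xfc 0x98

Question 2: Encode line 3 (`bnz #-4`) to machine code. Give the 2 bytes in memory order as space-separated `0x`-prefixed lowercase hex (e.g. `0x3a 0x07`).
line 3 (bnz): pack op=0x3:4|imm=-4:12 = 0x3ffc; little→ fc 3f

0xfc 0x3f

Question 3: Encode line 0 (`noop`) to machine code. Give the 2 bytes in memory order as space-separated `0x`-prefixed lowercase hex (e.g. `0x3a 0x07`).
0x00 0x80

L0: noop op=0x8:4|pad=0:12 ⇒ 0x8000 ⇒ little 00 80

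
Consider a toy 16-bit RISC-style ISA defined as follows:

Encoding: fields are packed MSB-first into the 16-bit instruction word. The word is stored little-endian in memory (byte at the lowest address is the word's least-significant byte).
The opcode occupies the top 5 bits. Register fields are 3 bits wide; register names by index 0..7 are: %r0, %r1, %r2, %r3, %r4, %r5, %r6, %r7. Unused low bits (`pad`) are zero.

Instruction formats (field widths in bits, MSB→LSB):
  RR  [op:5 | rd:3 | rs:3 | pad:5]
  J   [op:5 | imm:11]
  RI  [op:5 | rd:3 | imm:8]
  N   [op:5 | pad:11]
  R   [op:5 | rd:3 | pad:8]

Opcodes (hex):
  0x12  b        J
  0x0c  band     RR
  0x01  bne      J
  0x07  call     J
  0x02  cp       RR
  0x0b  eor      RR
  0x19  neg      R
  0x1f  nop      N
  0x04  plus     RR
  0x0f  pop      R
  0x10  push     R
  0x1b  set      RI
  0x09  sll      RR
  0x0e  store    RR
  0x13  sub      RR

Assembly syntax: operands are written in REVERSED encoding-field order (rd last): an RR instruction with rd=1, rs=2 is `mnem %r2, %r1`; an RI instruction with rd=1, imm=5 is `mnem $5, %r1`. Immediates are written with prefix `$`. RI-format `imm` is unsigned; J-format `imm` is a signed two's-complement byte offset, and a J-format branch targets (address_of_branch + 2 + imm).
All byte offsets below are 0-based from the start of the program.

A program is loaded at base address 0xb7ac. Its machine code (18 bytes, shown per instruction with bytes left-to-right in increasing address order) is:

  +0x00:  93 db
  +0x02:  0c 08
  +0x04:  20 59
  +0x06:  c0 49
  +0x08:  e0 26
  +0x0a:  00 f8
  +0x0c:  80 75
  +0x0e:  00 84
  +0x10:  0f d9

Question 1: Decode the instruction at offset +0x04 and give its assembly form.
off 0x04: read 20 59 as little → 0x5920
  op=0x5920>>11=0xb ⇒ eor (RR)
  rd@[10:8]=0x1 ⇒ %r1
  rs@[7:5]=0x1 ⇒ %r1

eor %r1, %r1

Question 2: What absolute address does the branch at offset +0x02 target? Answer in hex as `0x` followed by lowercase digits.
off 0x02: read 0c 08 as little → 0x080c
  op=0x080c>>11=0x1 ⇒ bne (J)
  imm@[10:0]=0xc ⇒ $12
  target = base 0xb7ac + off 0x02 + 2 + imm 12 = 0xb7bc

0xb7bc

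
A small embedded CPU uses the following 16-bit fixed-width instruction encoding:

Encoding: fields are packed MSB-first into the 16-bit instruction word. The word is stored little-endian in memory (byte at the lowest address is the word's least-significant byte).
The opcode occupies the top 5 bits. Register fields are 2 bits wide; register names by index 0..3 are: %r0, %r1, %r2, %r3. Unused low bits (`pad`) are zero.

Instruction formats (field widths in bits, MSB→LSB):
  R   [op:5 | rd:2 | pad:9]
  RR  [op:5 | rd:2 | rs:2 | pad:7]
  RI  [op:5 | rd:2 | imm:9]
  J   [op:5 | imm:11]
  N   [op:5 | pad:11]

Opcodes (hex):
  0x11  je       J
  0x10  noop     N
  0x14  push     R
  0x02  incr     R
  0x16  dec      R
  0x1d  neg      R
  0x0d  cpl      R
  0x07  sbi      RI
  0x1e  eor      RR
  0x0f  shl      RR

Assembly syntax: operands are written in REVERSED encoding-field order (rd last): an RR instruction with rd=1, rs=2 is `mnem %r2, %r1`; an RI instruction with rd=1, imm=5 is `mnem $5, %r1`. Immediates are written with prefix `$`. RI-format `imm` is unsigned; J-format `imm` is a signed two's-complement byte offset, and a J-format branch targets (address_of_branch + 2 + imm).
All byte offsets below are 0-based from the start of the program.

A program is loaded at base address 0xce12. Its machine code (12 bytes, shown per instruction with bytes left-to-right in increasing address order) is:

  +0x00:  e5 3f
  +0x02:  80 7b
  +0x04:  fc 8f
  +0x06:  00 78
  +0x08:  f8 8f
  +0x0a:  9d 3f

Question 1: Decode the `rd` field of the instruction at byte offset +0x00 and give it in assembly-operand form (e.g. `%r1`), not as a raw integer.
[00] e5 3f → 0x3fe5
  op=0x3fe5>>11=0x7 ⇒ sbi (RI)
  [10:9] rd=3 = %r3
  [8:0] imm=485 = $485

%r3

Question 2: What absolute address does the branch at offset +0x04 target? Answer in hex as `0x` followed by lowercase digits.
off 0x04: read fc 8f as little → 0x8ffc
  top 5b → 0x11 → je [J]
  imm@[10:0]=0x7fc (s11→-4) ⇒ $-4
  target = base 0xce12 + off 0x04 + 2 + imm -4 = 0xce14

0xce14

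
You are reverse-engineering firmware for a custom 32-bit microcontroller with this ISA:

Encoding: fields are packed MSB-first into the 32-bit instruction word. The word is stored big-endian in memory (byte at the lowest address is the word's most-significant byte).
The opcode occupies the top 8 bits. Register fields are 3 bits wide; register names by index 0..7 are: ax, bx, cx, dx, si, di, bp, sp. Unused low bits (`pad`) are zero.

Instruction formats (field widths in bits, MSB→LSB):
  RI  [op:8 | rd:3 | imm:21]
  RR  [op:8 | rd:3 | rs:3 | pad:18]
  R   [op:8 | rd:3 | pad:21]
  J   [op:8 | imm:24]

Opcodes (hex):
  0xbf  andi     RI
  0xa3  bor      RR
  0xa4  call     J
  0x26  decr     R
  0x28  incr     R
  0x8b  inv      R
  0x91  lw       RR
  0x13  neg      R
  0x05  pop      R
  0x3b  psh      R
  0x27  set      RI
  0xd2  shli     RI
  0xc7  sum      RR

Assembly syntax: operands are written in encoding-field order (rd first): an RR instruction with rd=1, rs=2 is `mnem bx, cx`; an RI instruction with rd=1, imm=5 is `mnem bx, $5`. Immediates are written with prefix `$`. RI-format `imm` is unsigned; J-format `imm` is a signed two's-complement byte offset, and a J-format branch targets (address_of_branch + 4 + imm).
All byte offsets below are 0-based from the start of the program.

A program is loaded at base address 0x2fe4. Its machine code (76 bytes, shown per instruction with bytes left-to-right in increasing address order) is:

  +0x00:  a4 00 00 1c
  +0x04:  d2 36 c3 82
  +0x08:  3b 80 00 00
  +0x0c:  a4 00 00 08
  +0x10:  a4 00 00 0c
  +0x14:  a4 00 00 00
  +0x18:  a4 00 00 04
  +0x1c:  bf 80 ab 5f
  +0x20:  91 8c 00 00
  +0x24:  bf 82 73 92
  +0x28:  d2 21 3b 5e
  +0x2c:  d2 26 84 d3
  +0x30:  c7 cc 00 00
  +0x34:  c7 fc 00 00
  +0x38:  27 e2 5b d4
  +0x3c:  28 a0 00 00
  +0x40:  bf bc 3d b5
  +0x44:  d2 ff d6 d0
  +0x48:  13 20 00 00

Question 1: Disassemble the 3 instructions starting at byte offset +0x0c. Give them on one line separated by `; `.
off 0x0c: read a4 00 00 08 as big → 0xa4000008
  opcode bits[31:24]=0xa4: call/J
  imm@[23:0]=0x8 ⇒ $8
off 0x10: read a4 00 00 0c as big → 0xa400000c
  opcode bits[31:24]=0xa4: call/J
  imm@[23:0]=0xc ⇒ $12
off 0x14: read a4 00 00 00 as big → 0xa4000000
  opcode bits[31:24]=0xa4: call/J
  imm@[23:0]=0x0 ⇒ $0

call $8; call $12; call $0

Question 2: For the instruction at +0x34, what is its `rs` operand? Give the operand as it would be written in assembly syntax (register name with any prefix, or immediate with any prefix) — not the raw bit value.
sp

[34] c7 fc 00 00 → 0xc7fc0000
  top 8b → 0xc7 → sum [RR]
  rd: (w>>21)&0x7=0x7 → sp
  rs: (w>>18)&0x7=0x7 → sp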